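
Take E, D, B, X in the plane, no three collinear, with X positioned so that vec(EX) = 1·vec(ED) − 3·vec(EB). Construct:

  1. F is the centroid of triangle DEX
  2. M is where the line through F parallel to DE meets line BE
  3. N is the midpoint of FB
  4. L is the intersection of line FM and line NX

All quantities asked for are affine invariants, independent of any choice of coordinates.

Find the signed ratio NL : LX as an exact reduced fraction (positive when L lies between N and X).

NL:LX = 1/2

Work in coordinates with E = (0, 0), D = (1, 0), B = (0, 1), X = (1, -3).
1. F is the centroid of triangle DEX ⇒ F = (2/3, -1)
2. M is where the line through F parallel to DE meets line BE ⇒ M = (0, -1)
3. N is the midpoint of FB ⇒ N = (1/3, 0)
4. L is the intersection of line FM and line NX ⇒ L = (5/9, -1)
L = N + t·(X−N) with t = 1/3, so NL:LX = t:(1−t) = 1/3:2/3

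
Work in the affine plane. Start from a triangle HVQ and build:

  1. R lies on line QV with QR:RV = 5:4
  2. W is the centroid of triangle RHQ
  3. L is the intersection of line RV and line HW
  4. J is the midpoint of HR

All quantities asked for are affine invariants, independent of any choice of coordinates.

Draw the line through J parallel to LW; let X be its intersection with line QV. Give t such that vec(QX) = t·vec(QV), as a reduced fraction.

t = 5/12

Work in coordinates with H = (0, 0), V = (1, 0), Q = (0, 1).
1. R lies on line QV with QR:RV = 5:4 ⇒ R = (5/9, 4/9)
2. W is the centroid of triangle RHQ ⇒ W = (5/27, 13/27)
3. L is the intersection of line RV and line HW ⇒ L = (5/18, 13/18)
4. J is the midpoint of HR ⇒ J = (5/18, 2/9)
through J parallel to LW: direction (-5/54, -13/54); meets QV at X = (5/12, 7/12)
X = Q + t·(V−Q) with t = 5/12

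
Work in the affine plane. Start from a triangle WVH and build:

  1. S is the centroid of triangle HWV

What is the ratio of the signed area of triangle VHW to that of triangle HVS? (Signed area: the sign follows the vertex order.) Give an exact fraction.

Assign W = (0, 0), V = (1, 0), H = (0, 1) — the answer is frame-independent, so this choice is without loss of generality.
1. S is the centroid of triangle HWV ⇒ S = (1/3, 1/3)
2·[VHW] = 1, 2·[HVS] = -1/3
[VHW]:[HVS] = 1:-1/3 = -3

[VHW]:[HVS] = -3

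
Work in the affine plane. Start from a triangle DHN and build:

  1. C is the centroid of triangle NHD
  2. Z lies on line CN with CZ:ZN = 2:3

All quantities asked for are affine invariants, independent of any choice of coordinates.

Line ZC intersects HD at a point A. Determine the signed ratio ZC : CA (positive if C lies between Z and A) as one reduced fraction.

ZC:CA = 4/5

Assign D = (0, 0), H = (1, 0), N = (0, 1) — the answer is frame-independent, so this choice is without loss of generality.
1. C is the centroid of triangle NHD ⇒ C = (1/3, 1/3)
2. Z lies on line CN with CZ:ZN = 2:3 ⇒ Z = (1/5, 3/5)
line ZC meets HD at A = (1/2, 0)
C = Z + t·(A−Z) with t = 4/9, so ZC:CA = 4/9:5/9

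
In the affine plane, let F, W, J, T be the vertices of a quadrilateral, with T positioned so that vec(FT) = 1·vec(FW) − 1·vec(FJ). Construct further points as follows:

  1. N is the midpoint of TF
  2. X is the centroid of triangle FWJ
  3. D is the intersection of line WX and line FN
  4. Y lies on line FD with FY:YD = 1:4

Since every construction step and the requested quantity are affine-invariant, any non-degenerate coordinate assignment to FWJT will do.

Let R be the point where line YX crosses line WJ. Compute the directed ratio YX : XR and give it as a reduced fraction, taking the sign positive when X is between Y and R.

Choose coordinates F = (0, 0), W = (1, 0), J = (0, 1), T = (1, -1).
1. N is the midpoint of TF ⇒ N = (1/2, -1/2)
2. X is the centroid of triangle FWJ ⇒ X = (1/3, 1/3)
3. D is the intersection of line WX and line FN ⇒ D = (-1, 1)
4. Y lies on line FD with FY:YD = 1:4 ⇒ Y = (-1/5, 1/5)
line YX meets WJ at R = (3/5, 2/5)
X = Y + t·(R−Y) with t = 2/3, so YX:XR = 2/3:1/3

YX:XR = 2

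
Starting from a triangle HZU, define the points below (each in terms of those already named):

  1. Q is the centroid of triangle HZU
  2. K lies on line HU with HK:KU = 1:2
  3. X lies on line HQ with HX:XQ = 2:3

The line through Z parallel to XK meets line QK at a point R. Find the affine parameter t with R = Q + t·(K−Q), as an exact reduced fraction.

Assign H = (0, 0), Z = (1, 0), U = (0, 1) — the answer is frame-independent, so this choice is without loss of generality.
1. Q is the centroid of triangle HZU ⇒ Q = (1/3, 1/3)
2. K lies on line HU with HK:KU = 1:2 ⇒ K = (0, 1/3)
3. X lies on line HQ with HX:XQ = 2:3 ⇒ X = (2/15, 2/15)
through Z parallel to XK: direction (-2/15, 1/5); meets QK at R = (7/9, 1/3)
R = Q + t·(K−Q) with t = -4/3

t = -4/3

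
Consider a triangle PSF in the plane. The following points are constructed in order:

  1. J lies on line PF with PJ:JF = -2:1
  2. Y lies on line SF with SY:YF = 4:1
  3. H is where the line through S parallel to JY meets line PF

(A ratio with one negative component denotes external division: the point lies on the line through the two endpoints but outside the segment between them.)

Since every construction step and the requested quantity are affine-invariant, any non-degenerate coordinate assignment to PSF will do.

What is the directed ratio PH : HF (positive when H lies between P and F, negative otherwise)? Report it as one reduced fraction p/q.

Set P = (0, 0), S = (1, 0), F = (0, 1); any affine frame gives the same invariant.
1. J lies on line PF with PJ:JF = -2:1 ⇒ J = (0, 2)
2. Y lies on line SF with SY:YF = 4:1 ⇒ Y = (1/5, 4/5)
3. H is where the line through S parallel to JY meets line PF ⇒ H = (0, 6)
H = P + t·(F−P) with t = 6, so PH:HF = t:(1−t) = 6:-5

PH:HF = -6/5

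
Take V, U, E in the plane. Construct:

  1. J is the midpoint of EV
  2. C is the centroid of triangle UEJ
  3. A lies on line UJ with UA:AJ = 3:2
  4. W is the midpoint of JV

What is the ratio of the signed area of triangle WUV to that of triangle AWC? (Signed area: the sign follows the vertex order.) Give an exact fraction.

Assign V = (0, 0), U = (1, 0), E = (0, 1) — the answer is frame-independent, so this choice is without loss of generality.
1. J is the midpoint of EV ⇒ J = (0, 1/2)
2. C is the centroid of triangle UEJ ⇒ C = (1/3, 1/2)
3. A lies on line UJ with UA:AJ = 3:2 ⇒ A = (2/5, 3/10)
4. W is the midpoint of JV ⇒ W = (0, 1/4)
2·[WUV] = -1/4, 2·[AWC] = -1/12
[WUV]:[AWC] = -1/4:-1/12 = 3

[WUV]:[AWC] = 3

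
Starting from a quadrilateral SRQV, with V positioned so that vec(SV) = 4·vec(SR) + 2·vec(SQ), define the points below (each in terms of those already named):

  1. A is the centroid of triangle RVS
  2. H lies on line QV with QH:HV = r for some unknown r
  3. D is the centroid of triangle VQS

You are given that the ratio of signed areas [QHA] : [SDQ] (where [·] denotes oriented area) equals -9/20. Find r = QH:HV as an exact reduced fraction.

r = 1/4

Set S = (0, 0), R = (1, 0), Q = (0, 1), V = (4, 2); any affine frame gives the same invariant.
1. A is the centroid of triangle RVS ⇒ A = (5/3, 2/3)
2. With QH:HV = r, write λ = r/(r+1) so H = Q + λ·(V−Q); H is affine-linear in λ
3. D is the centroid of triangle VQS ⇒ D = (4/3, 1)
Every point depending on H is an affine combination of H and λ-independent points, so each such coordinate is linear in λ; the λ² term in each signed area is a multiple of (V−Q)×(V−Q) = 0, so 2·[QHA] and 2·[SDQ] are each linear in λ. Evaluating at λ=0 and λ=1:
  2·[QHA] = -3·λ,   2·[SDQ] = 4/3
So [QHA]:[SDQ] = (-3·λ) / (4/3). Setting this equal to -9/20:
  -3·λ = -9/20·(4/3)  ⇒  λ = 1/5
Then r = λ/(1−λ) = (1/5)/(4/5) = 1/4. Check: with r = 1/4, H = (4/5, 6/5) and [QHA]:[SDQ] = -9/20 as required.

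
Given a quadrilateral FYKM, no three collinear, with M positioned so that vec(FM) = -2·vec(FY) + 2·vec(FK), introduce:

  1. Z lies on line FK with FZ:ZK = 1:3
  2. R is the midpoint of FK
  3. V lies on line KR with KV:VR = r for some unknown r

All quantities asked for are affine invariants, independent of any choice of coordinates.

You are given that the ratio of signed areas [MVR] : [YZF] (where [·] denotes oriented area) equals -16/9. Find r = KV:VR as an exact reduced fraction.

r = 5/4

Set F = (0, 0), Y = (1, 0), K = (0, 1), M = (-2, 2); any affine frame gives the same invariant.
1. Z lies on line FK with FZ:ZK = 1:3 ⇒ Z = (0, 1/4)
2. R is the midpoint of FK ⇒ R = (0, 1/2)
3. With KV:VR = r, write λ = r/(r+1) so V = K + λ·(R−K); V is affine-linear in λ
Every point depending on V is an affine combination of V and λ-independent points, so each such coordinate is linear in λ; the λ² term in each signed area is a multiple of (R−K)×(R−K) = 0, so 2·[MVR] and 2·[YZF] are each linear in λ. Evaluating at λ=0 and λ=1:
  2·[MVR] = λ − 1,   2·[YZF] = 1/4
So [MVR]:[YZF] = (λ − 1) / (1/4). Setting this equal to -16/9:
  λ − 1 = -16/9·(1/4)  ⇒  λ = 5/9
Then r = λ/(1−λ) = (5/9)/(4/9) = 5/4. Check: with r = 5/4, V = (0, 13/18) and [MVR]:[YZF] = -16/9 as required.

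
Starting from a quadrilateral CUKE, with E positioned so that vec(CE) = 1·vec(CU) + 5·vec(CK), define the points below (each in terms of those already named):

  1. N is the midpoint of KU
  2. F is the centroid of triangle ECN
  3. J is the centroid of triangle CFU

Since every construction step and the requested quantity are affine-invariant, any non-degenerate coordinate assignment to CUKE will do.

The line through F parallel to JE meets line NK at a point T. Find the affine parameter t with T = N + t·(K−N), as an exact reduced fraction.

Assign C = (0, 0), U = (1, 0), K = (0, 1), E = (1, 5) — the answer is frame-independent, so this choice is without loss of generality.
1. N is the midpoint of KU ⇒ N = (1/2, 1/2)
2. F is the centroid of triangle ECN ⇒ F = (1/2, 11/6)
3. J is the centroid of triangle CFU ⇒ J = (1/2, 11/18)
through F parallel to JE: direction (1/2, 79/18); meets NK at T = (4/11, 7/11)
T = N + t·(K−N) with t = 3/11

t = 3/11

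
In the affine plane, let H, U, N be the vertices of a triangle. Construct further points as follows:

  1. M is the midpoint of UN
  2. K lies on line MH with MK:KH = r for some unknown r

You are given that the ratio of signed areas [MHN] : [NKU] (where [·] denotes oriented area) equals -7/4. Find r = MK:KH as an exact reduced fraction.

r = 2/5

Choose coordinates H = (0, 0), U = (1, 0), N = (0, 1).
1. M is the midpoint of UN ⇒ M = (1/2, 1/2)
2. With MK:KH = r, write λ = r/(r+1) so K = M + λ·(H−M); K is affine-linear in λ
Every point depending on K is an affine combination of K and λ-independent points, so each such coordinate is linear in λ; the λ² term in each signed area is a multiple of (H−M)×(H−M) = 0, so 2·[MHN] and 2·[NKU] are each linear in λ. Evaluating at λ=0 and λ=1:
  2·[MHN] = -1/2,   2·[NKU] = λ
So [MHN]:[NKU] = (-1/2) / (λ). Setting this equal to -7/4:
  -1/2 = -7/4·(λ)  ⇒  λ = 2/7
Then r = λ/(1−λ) = (2/7)/(5/7) = 2/5. Check: with r = 2/5, K = (5/14, 5/14) and [MHN]:[NKU] = -7/4 as required.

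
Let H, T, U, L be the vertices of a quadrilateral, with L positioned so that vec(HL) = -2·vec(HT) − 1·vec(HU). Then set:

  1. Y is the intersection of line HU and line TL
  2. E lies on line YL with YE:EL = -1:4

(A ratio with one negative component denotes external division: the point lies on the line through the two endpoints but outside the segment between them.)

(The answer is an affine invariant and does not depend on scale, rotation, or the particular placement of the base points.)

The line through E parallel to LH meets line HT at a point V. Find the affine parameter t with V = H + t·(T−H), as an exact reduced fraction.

Assign H = (0, 0), T = (1, 0), U = (0, 1), L = (-2, -1) — the answer is frame-independent, so this choice is without loss of generality.
1. Y is the intersection of line HU and line TL ⇒ Y = (0, -1/3)
2. E lies on line YL with YE:EL = -1:4 ⇒ E = (2/3, -1/9)
through E parallel to LH: direction (2, 1); meets HT at V = (8/9, 0)
V = H + t·(T−H) with t = 8/9

t = 8/9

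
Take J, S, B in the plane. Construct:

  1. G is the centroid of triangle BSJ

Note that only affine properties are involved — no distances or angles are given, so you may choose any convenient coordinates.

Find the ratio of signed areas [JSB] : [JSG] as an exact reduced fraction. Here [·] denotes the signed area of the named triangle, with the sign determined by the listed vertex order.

Set J = (0, 0), S = (1, 0), B = (0, 1); any affine frame gives the same invariant.
1. G is the centroid of triangle BSJ ⇒ G = (1/3, 1/3)
2·[JSB] = 1, 2·[JSG] = 1/3
[JSB]:[JSG] = 1:1/3 = 3

[JSB]:[JSG] = 3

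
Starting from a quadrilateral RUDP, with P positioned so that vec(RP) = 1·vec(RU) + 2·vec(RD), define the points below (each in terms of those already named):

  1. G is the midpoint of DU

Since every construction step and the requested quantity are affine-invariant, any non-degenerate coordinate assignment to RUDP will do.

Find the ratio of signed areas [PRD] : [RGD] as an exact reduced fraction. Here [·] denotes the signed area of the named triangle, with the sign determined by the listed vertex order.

[PRD]:[RGD] = -2

Assign R = (0, 0), U = (1, 0), D = (0, 1), P = (1, 2) — the answer is frame-independent, so this choice is without loss of generality.
1. G is the midpoint of DU ⇒ G = (1/2, 1/2)
2·[PRD] = -1, 2·[RGD] = 1/2
[PRD]:[RGD] = -1:1/2 = -2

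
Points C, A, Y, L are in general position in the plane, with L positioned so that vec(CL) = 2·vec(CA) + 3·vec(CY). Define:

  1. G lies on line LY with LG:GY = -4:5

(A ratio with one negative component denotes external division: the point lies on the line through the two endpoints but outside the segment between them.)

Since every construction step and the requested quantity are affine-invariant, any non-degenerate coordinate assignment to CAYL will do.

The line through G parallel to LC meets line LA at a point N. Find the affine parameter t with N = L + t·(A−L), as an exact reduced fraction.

Set C = (0, 0), A = (1, 0), Y = (0, 1), L = (2, 3); any affine frame gives the same invariant.
1. G lies on line LY with LG:GY = -4:5 ⇒ G = (10, 11)
through G parallel to LC: direction (-2, -3); meets LA at N = (-2/3, -5)
N = L + t·(A−L) with t = 8/3

t = 8/3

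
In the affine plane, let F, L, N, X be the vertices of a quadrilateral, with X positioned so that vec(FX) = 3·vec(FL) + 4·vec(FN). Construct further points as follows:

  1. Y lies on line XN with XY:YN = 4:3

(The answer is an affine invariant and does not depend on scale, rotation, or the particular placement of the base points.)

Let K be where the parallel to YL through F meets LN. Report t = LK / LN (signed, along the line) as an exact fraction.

t = 8/9

Work in coordinates with F = (0, 0), L = (1, 0), N = (0, 1), X = (3, 4).
1. Y lies on line XN with XY:YN = 4:3 ⇒ Y = (9/7, 16/7)
through F parallel to YL: direction (-2/7, -16/7); meets LN at K = (1/9, 8/9)
K = L + t·(N−L) with t = 8/9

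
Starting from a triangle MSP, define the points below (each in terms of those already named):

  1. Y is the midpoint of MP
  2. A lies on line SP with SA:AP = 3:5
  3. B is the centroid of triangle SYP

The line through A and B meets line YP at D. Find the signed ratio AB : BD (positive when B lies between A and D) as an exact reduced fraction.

Assign M = (0, 0), S = (1, 0), P = (0, 1) — the answer is frame-independent, so this choice is without loss of generality.
1. Y is the midpoint of MP ⇒ Y = (0, 1/2)
2. A lies on line SP with SA:AP = 3:5 ⇒ A = (5/8, 3/8)
3. B is the centroid of triangle SYP ⇒ B = (1/3, 1/2)
line AB meets YP at D = (0, 9/14)
B = A + t·(D−A) with t = 7/15, so AB:BD = 7/15:8/15

AB:BD = 7/8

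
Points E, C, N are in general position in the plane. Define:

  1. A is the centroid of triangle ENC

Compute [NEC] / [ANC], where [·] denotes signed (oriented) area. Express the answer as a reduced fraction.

Assign E = (0, 0), C = (1, 0), N = (0, 1) — the answer is frame-independent, so this choice is without loss of generality.
1. A is the centroid of triangle ENC ⇒ A = (1/3, 1/3)
2·[NEC] = 1, 2·[ANC] = -1/3
[NEC]:[ANC] = 1:-1/3 = -3

[NEC]:[ANC] = -3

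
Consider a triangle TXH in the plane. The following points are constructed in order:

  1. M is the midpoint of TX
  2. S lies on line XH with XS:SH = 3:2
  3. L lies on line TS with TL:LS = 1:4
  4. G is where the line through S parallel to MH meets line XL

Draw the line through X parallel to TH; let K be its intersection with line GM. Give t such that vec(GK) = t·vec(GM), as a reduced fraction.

Work in coordinates with T = (0, 0), X = (1, 0), H = (0, 1).
1. M is the midpoint of TX ⇒ M = (1/2, 0)
2. S lies on line XH with XS:SH = 3:2 ⇒ S = (2/5, 3/5)
3. L lies on line TS with TL:LS = 1:4 ⇒ L = (2/25, 3/25)
4. G is where the line through S parallel to MH meets line XL ⇒ G = (146/215, 9/215)
through X parallel to TH: direction (0, 1); meets GM at K = (1, 9/77)
K = G + t·(M−G) with t = -138/77

t = -138/77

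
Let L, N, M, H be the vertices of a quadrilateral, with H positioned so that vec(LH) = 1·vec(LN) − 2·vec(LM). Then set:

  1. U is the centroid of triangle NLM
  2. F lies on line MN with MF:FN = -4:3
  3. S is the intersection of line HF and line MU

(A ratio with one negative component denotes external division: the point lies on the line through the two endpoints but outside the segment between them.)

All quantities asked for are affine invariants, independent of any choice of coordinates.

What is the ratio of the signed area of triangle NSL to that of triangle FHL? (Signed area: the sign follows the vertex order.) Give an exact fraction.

[NSL]:[FHL] = 11/25

Choose coordinates L = (0, 0), N = (1, 0), M = (0, 1), H = (1, -2).
1. U is the centroid of triangle NLM ⇒ U = (1/3, 1/3)
2. F lies on line MN with MF:FN = -4:3 ⇒ F = (4, -3)
3. S is the intersection of line HF and line MU ⇒ S = (8/5, -11/5)
2·[NSL] = -11/5, 2·[FHL] = -5
[NSL]:[FHL] = -11/5:-5 = 11/25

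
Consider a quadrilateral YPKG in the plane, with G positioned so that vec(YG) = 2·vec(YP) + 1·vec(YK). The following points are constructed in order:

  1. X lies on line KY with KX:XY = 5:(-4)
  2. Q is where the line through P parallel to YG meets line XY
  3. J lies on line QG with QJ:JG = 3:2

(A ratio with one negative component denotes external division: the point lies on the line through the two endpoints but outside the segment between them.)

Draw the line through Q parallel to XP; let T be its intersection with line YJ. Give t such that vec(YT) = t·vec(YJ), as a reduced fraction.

Choose coordinates Y = (0, 0), P = (1, 0), K = (0, 1), G = (2, 1).
1. X lies on line KY with KX:XY = 5:(-4) ⇒ X = (0, -4)
2. Q is where the line through P parallel to YG meets line XY ⇒ Q = (0, -1/2)
3. J lies on line QG with QJ:JG = 3:2 ⇒ J = (6/5, 2/5)
through Q parallel to XP: direction (1, 4); meets YJ at T = (3/22, 1/22)
T = Y + t·(J−Y) with t = 5/44

t = 5/44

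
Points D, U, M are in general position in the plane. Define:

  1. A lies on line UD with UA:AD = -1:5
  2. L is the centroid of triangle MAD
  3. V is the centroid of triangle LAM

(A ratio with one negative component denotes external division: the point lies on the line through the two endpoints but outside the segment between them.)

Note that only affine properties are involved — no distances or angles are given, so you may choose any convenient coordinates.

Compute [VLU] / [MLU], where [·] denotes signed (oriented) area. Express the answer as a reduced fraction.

[VLU]:[MLU] = 4/9

Assign D = (0, 0), U = (1, 0), M = (0, 1) — the answer is frame-independent, so this choice is without loss of generality.
1. A lies on line UD with UA:AD = -1:5 ⇒ A = (5/4, 0)
2. L is the centroid of triangle MAD ⇒ L = (5/12, 1/3)
3. V is the centroid of triangle LAM ⇒ V = (5/9, 4/9)
2·[VLU] = 1/9, 2·[MLU] = 1/4
[VLU]:[MLU] = 1/9:1/4 = 4/9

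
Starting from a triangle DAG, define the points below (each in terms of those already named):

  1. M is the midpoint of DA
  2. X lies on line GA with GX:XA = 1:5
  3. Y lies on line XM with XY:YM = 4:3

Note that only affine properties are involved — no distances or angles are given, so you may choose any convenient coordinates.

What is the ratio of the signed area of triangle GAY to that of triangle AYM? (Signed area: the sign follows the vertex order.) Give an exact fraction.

[GAY]:[AYM] = -8/5

Assign D = (0, 0), A = (1, 0), G = (0, 1) — the answer is frame-independent, so this choice is without loss of generality.
1. M is the midpoint of DA ⇒ M = (1/2, 0)
2. X lies on line GA with GX:XA = 1:5 ⇒ X = (1/6, 5/6)
3. Y lies on line XM with XY:YM = 4:3 ⇒ Y = (5/14, 5/14)
2·[GAY] = -2/7, 2·[AYM] = 5/28
[GAY]:[AYM] = -2/7:5/28 = -8/5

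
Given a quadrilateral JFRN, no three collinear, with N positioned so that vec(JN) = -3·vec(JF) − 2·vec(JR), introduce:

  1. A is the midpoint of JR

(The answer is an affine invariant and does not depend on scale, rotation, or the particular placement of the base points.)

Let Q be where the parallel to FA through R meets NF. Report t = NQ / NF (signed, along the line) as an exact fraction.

t = 9/8

Assign J = (0, 0), F = (1, 0), R = (0, 1), N = (-3, -2) — the answer is frame-independent, so this choice is without loss of generality.
1. A is the midpoint of JR ⇒ A = (0, 1/2)
through R parallel to FA: direction (-1, 1/2); meets NF at Q = (3/2, 1/4)
Q = N + t·(F−N) with t = 9/8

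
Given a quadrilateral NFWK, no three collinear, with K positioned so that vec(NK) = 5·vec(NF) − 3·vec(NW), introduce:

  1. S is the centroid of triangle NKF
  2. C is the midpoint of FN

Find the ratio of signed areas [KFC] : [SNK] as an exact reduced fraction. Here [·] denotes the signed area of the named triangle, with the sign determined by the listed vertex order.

Work in coordinates with N = (0, 0), F = (1, 0), W = (0, 1), K = (5, -3).
1. S is the centroid of triangle NKF ⇒ S = (2, -1)
2. C is the midpoint of FN ⇒ C = (1/2, 0)
2·[KFC] = 3/2, 2·[SNK] = 1
[KFC]:[SNK] = 3/2:1 = 3/2

[KFC]:[SNK] = 3/2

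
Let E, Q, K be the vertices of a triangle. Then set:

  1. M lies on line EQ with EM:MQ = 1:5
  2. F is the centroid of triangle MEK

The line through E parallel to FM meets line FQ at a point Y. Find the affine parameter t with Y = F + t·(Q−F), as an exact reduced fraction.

t = -1/5

Work in coordinates with E = (0, 0), Q = (1, 0), K = (0, 1).
1. M lies on line EQ with EM:MQ = 1:5 ⇒ M = (1/6, 0)
2. F is the centroid of triangle MEK ⇒ F = (1/18, 1/3)
through E parallel to FM: direction (1/9, -1/3); meets FQ at Y = (-2/15, 2/5)
Y = F + t·(Q−F) with t = -1/5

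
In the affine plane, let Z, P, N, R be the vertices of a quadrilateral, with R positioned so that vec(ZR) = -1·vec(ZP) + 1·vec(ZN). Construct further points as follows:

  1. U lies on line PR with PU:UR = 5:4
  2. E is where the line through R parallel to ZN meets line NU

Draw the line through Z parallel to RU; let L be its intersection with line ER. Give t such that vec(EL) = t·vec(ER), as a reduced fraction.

Set Z = (0, 0), P = (1, 0), N = (0, 1), R = (-1, 1); any affine frame gives the same invariant.
1. U lies on line PR with PU:UR = 5:4 ⇒ U = (-1/9, 5/9)
2. E is where the line through R parallel to ZN meets line NU ⇒ E = (-1, -3)
through Z parallel to RU: direction (8/9, -4/9); meets ER at L = (-1, 1/2)
L = E + t·(R−E) with t = 7/8

t = 7/8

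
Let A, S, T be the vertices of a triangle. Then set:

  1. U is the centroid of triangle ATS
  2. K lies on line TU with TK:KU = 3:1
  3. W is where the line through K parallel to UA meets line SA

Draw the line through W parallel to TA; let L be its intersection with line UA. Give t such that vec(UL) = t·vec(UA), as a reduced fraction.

t = 7/4

Choose coordinates A = (0, 0), S = (1, 0), T = (0, 1).
1. U is the centroid of triangle ATS ⇒ U = (1/3, 1/3)
2. K lies on line TU with TK:KU = 3:1 ⇒ K = (1/4, 1/2)
3. W is where the line through K parallel to UA meets line SA ⇒ W = (-1/4, 0)
through W parallel to TA: direction (0, -1); meets UA at L = (-1/4, -1/4)
L = U + t·(A−U) with t = 7/4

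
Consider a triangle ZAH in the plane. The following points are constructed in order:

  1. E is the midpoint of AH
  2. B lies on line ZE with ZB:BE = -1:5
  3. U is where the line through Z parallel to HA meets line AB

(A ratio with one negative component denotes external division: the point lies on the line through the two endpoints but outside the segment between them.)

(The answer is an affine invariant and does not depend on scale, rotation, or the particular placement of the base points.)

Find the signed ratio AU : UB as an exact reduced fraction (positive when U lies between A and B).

AU:UB = 4

Choose coordinates Z = (0, 0), A = (1, 0), H = (0, 1).
1. E is the midpoint of AH ⇒ E = (1/2, 1/2)
2. B lies on line ZE with ZB:BE = -1:5 ⇒ B = (-1/8, -1/8)
3. U is where the line through Z parallel to HA meets line AB ⇒ U = (1/10, -1/10)
U = A + t·(B−A) with t = 4/5, so AU:UB = t:(1−t) = 4/5:1/5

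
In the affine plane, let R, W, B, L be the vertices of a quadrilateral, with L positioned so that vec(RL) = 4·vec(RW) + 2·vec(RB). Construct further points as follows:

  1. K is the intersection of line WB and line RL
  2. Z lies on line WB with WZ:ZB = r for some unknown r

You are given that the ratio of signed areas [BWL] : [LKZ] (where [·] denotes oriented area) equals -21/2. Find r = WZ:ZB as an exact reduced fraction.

Set R = (0, 0), W = (1, 0), B = (0, 1), L = (4, 2); any affine frame gives the same invariant.
1. K is the intersection of line WB and line RL ⇒ K = (2/3, 1/3)
2. With WZ:ZB = r, write λ = r/(r+1) so Z = W + λ·(B−W); Z is affine-linear in λ
Every point depending on Z is an affine combination of Z and λ-independent points, so each such coordinate is linear in λ; the λ² term in each signed area is a multiple of (B−W)×(B−W) = 0, so 2·[BWL] and 2·[LKZ] are each linear in λ. Evaluating at λ=0 and λ=1:
  2·[BWL] = 5,   2·[LKZ] = -5·λ + 5/3
So [BWL]:[LKZ] = (5) / (-5·λ + 5/3). Setting this equal to -21/2:
  5 = -21/2·(-5·λ + 5/3)  ⇒  λ = 3/7
Then r = λ/(1−λ) = (3/7)/(4/7) = 3/4. Check: with r = 3/4, Z = (4/7, 3/7) and [BWL]:[LKZ] = -21/2 as required.

r = 3/4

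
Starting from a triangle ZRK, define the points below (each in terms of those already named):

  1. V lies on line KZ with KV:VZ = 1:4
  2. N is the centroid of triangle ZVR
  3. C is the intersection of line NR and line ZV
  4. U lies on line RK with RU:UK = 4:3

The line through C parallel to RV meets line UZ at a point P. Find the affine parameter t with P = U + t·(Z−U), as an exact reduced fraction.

Set Z = (0, 0), R = (1, 0), K = (0, 1); any affine frame gives the same invariant.
1. V lies on line KZ with KV:VZ = 1:4 ⇒ V = (0, 4/5)
2. N is the centroid of triangle ZVR ⇒ N = (1/3, 4/15)
3. C is the intersection of line NR and line ZV ⇒ C = (0, 2/5)
4. U lies on line RK with RU:UK = 4:3 ⇒ U = (3/7, 4/7)
through C parallel to RV: direction (-1, 4/5); meets UZ at P = (3/16, 1/4)
P = U + t·(Z−U) with t = 9/16

t = 9/16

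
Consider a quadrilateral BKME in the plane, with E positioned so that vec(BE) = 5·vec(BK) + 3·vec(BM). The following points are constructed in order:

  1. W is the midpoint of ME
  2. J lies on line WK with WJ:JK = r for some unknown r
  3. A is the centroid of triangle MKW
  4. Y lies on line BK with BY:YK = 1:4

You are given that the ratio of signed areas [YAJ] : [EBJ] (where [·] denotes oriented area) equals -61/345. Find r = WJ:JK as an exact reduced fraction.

r = -3

Assign B = (0, 0), K = (1, 0), M = (0, 1), E = (5, 3) — the answer is frame-independent, so this choice is without loss of generality.
1. W is the midpoint of ME ⇒ W = (5/2, 2)
2. With WJ:JK = r, write λ = r/(r+1) so J = W + λ·(K−W); J is affine-linear in λ
3. A is the centroid of triangle MKW ⇒ A = (7/6, 1)
4. Y lies on line BK with BY:YK = 1:4 ⇒ Y = (1/5, 0)
Every point depending on J is an affine combination of J and λ-independent points, so each such coordinate is linear in λ; the λ² term in each signed area is a multiple of (K−W)×(K−W) = 0, so 2·[YAJ] and 2·[EBJ] are each linear in λ. Evaluating at λ=0 and λ=1:
  2·[YAJ] = -13/30·λ − 11/30,   2·[EBJ] = 11/2·λ − 5/2
So [YAJ]:[EBJ] = (-13/30·λ − 11/30) / (11/2·λ − 5/2). Setting this equal to -61/345:
  -13/30·λ − 11/30 = -61/345·(11/2·λ − 5/2)  ⇒  λ = 3/2
Then r = λ/(1−λ) = (3/2)/(-1/2) = -3. Check: with r = -3, J = (1/4, -1) and [YAJ]:[EBJ] = -61/345 as required.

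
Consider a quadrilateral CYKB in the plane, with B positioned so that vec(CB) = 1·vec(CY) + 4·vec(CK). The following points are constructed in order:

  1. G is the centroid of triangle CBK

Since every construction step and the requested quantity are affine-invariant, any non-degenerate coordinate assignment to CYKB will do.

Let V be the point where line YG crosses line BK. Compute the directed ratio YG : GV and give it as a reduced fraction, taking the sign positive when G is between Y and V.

Choose coordinates C = (0, 0), Y = (1, 0), K = (0, 1), B = (1, 4).
1. G is the centroid of triangle CBK ⇒ G = (1/3, 5/3)
line YG meets BK at V = (3/11, 20/11)
G = Y + t·(V−Y) with t = 11/12, so YG:GV = 11/12:1/12

YG:GV = 11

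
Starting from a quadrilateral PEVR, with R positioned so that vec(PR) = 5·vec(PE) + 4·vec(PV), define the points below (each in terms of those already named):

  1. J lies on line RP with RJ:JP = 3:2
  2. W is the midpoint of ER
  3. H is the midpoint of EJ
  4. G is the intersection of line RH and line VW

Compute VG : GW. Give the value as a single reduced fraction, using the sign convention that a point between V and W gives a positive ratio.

VG:GW = 55/6

Choose coordinates P = (0, 0), E = (1, 0), V = (0, 1), R = (5, 4).
1. J lies on line RP with RJ:JP = 3:2 ⇒ J = (2, 8/5)
2. W is the midpoint of ER ⇒ W = (3, 2)
3. H is the midpoint of EJ ⇒ H = (3/2, 4/5)
4. G is the intersection of line RH and line VW ⇒ G = (165/61, 116/61)
G = V + t·(W−V) with t = 55/61, so VG:GW = t:(1−t) = 55/61:6/61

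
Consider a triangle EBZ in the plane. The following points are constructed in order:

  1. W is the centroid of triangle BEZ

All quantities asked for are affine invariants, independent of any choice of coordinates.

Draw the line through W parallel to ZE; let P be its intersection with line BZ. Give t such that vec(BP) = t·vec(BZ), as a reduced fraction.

Assign E = (0, 0), B = (1, 0), Z = (0, 1) — the answer is frame-independent, so this choice is without loss of generality.
1. W is the centroid of triangle BEZ ⇒ W = (1/3, 1/3)
through W parallel to ZE: direction (0, -1); meets BZ at P = (1/3, 2/3)
P = B + t·(Z−B) with t = 2/3

t = 2/3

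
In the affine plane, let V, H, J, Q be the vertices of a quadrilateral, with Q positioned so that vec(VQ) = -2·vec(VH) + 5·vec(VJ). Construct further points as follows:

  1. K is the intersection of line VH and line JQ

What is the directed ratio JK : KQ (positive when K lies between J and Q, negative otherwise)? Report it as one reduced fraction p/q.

Choose coordinates V = (0, 0), H = (1, 0), J = (0, 1), Q = (-2, 5).
1. K is the intersection of line VH and line JQ ⇒ K = (1/2, 0)
K = J + t·(Q−J) with t = -1/4, so JK:KQ = t:(1−t) = -1/4:5/4

JK:KQ = -1/5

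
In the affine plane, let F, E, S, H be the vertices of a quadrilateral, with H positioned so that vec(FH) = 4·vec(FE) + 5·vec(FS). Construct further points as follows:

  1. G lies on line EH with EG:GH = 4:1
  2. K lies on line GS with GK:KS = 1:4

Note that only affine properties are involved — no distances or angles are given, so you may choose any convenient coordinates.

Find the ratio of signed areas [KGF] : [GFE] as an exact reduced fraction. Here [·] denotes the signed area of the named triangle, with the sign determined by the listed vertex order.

Assign F = (0, 0), E = (1, 0), S = (0, 1), H = (4, 5) — the answer is frame-independent, so this choice is without loss of generality.
1. G lies on line EH with EG:GH = 4:1 ⇒ G = (17/5, 4)
2. K lies on line GS with GK:KS = 1:4 ⇒ K = (68/25, 17/5)
2·[KGF] = -17/25, 2·[GFE] = 4
[KGF]:[GFE] = -17/25:4 = -17/100

[KGF]:[GFE] = -17/100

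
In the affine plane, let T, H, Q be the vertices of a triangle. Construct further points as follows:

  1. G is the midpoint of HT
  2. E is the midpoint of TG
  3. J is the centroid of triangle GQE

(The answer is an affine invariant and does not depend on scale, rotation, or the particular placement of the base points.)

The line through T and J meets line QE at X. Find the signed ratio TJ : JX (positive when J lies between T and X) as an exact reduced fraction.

Assign T = (0, 0), H = (1, 0), Q = (0, 1) — the answer is frame-independent, so this choice is without loss of generality.
1. G is the midpoint of HT ⇒ G = (1/2, 0)
2. E is the midpoint of TG ⇒ E = (1/4, 0)
3. J is the centroid of triangle GQE ⇒ J = (1/4, 1/3)
line TJ meets QE at X = (3/16, 1/4)
J = T + t·(X−T) with t = 4/3, so TJ:JX = 4/3:-1/3

TJ:JX = -4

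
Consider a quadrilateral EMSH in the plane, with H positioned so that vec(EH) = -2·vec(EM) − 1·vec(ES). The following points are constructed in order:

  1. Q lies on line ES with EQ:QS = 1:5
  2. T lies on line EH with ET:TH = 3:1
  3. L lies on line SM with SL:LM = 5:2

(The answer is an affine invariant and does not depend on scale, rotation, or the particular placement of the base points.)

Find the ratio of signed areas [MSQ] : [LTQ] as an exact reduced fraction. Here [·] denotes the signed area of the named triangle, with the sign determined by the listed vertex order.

[MSQ]:[LTQ] = -7/4

Assign E = (0, 0), M = (1, 0), S = (0, 1), H = (-2, -1) — the answer is frame-independent, so this choice is without loss of generality.
1. Q lies on line ES with EQ:QS = 1:5 ⇒ Q = (0, 1/6)
2. T lies on line EH with ET:TH = 3:1 ⇒ T = (-3/2, -3/4)
3. L lies on line SM with SL:LM = 5:2 ⇒ L = (5/7, 2/7)
2·[MSQ] = 5/6, 2·[LTQ] = -10/21
[MSQ]:[LTQ] = 5/6:-10/21 = -7/4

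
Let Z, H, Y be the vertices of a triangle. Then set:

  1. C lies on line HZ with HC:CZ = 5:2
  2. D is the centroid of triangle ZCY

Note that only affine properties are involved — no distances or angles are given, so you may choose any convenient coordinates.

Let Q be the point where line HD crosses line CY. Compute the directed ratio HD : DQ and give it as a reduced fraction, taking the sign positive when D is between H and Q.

HD:DQ = -17/2

Set Z = (0, 0), H = (1, 0), Y = (0, 1); any affine frame gives the same invariant.
1. C lies on line HZ with HC:CZ = 5:2 ⇒ C = (2/7, 0)
2. D is the centroid of triangle ZCY ⇒ D = (2/21, 1/3)
line HD meets CY at Q = (24/119, 5/17)
D = H + t·(Q−H) with t = 17/15, so HD:DQ = 17/15:-2/15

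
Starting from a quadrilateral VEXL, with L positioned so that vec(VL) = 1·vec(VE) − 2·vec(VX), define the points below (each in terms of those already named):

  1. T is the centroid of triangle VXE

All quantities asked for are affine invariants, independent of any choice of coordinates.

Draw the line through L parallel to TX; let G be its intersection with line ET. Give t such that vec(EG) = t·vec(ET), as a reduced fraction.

t = 2

Choose coordinates V = (0, 0), E = (1, 0), X = (0, 1), L = (1, -2).
1. T is the centroid of triangle VXE ⇒ T = (1/3, 1/3)
through L parallel to TX: direction (-1/3, 2/3); meets ET at G = (-1/3, 2/3)
G = E + t·(T−E) with t = 2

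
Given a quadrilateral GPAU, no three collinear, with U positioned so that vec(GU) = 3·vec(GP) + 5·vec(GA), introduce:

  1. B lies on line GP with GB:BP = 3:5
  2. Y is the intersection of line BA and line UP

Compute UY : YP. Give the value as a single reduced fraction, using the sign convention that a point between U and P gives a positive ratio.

UY:YP = -36/5

Choose coordinates G = (0, 0), P = (1, 0), A = (0, 1), U = (3, 5).
1. B lies on line GP with GB:BP = 3:5 ⇒ B = (3/8, 0)
2. Y is the intersection of line BA and line UP ⇒ Y = (21/31, -25/31)
Y = U + t·(P−U) with t = 36/31, so UY:YP = t:(1−t) = 36/31:-5/31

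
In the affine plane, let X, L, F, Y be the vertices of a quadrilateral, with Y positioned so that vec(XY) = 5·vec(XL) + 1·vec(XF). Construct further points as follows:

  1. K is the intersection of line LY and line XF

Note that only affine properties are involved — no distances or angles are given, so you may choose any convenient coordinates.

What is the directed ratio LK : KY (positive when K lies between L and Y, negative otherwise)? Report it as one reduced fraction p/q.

LK:KY = -1/5

Choose coordinates X = (0, 0), L = (1, 0), F = (0, 1), Y = (5, 1).
1. K is the intersection of line LY and line XF ⇒ K = (0, -1/4)
K = L + t·(Y−L) with t = -1/4, so LK:KY = t:(1−t) = -1/4:5/4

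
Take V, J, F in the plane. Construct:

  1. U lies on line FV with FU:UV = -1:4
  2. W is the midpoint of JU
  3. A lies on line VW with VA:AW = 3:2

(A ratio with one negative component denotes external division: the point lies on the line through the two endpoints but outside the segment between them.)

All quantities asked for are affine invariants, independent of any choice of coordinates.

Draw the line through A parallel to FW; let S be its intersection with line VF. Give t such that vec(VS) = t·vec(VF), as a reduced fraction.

t = 3/5

Work in coordinates with V = (0, 0), J = (1, 0), F = (0, 1).
1. U lies on line FV with FU:UV = -1:4 ⇒ U = (0, 4/3)
2. W is the midpoint of JU ⇒ W = (1/2, 2/3)
3. A lies on line VW with VA:AW = 3:2 ⇒ A = (3/10, 2/5)
through A parallel to FW: direction (1/2, -1/3); meets VF at S = (0, 3/5)
S = V + t·(F−V) with t = 3/5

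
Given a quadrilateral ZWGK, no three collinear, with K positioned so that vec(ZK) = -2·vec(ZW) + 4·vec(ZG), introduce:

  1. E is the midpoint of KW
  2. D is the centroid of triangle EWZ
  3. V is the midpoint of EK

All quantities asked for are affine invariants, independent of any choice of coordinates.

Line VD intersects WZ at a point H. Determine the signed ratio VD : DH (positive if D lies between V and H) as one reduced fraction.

VD:DH = 7/2

Work in coordinates with Z = (0, 0), W = (1, 0), G = (0, 1), K = (-2, 4).
1. E is the midpoint of KW ⇒ E = (-1/2, 2)
2. D is the centroid of triangle EWZ ⇒ D = (1/6, 2/3)
3. V is the midpoint of EK ⇒ V = (-5/4, 3)
line VD meets WZ at H = (4/7, 0)
D = V + t·(H−V) with t = 7/9, so VD:DH = 7/9:2/9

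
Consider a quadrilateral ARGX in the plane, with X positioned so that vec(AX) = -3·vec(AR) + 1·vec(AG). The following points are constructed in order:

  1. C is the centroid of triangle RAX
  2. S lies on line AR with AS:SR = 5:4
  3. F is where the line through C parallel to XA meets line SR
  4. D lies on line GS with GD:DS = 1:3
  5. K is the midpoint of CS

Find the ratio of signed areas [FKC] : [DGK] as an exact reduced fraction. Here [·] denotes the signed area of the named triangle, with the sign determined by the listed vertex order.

Assign A = (0, 0), R = (1, 0), G = (0, 1), X = (-3, 1) — the answer is frame-independent, so this choice is without loss of generality.
1. C is the centroid of triangle RAX ⇒ C = (-2/3, 1/3)
2. S lies on line AR with AS:SR = 5:4 ⇒ S = (5/9, 0)
3. F is where the line through C parallel to XA meets line SR ⇒ F = (1/3, 0)
4. D lies on line GS with GD:DS = 1:3 ⇒ D = (5/36, 3/4)
5. K is the midpoint of CS ⇒ K = (-1/18, 1/6)
2·[FKC] = 1/27, 2·[DGK] = 7/54
[FKC]:[DGK] = 1/27:7/54 = 2/7

[FKC]:[DGK] = 2/7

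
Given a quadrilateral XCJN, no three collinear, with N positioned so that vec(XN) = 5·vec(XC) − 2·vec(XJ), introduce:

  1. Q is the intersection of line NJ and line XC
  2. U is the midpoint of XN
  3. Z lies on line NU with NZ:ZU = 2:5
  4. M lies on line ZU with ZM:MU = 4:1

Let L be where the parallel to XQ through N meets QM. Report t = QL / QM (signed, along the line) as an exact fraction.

Set X = (0, 0), C = (1, 0), J = (0, 1), N = (5, -2); any affine frame gives the same invariant.
1. Q is the intersection of line NJ and line XC ⇒ Q = (5/3, 0)
2. U is the midpoint of XN ⇒ U = (5/2, -1)
3. Z lies on line NU with NZ:ZU = 2:5 ⇒ Z = (30/7, -12/7)
4. M lies on line ZU with ZM:MU = 4:1 ⇒ M = (20/7, -8/7)
through N parallel to XQ: direction (5/3, 0); meets QM at L = (15/4, -2)
L = Q + t·(M−Q) with t = 7/4

t = 7/4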